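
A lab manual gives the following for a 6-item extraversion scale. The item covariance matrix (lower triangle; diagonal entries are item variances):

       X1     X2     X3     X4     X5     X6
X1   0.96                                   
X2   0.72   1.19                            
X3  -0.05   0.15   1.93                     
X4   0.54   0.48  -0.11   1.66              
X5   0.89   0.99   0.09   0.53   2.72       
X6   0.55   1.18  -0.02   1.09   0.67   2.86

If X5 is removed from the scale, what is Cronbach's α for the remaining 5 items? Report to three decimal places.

Remaining items: X1, X2, X3, X4, X6 (k = 5).
Σσᵢ² = 0.96 + 1.19 + 1.93 + 1.66 + 2.86 = 8.60
σ²_T = 8.60 + 2 × 4.53 = 17.66
α (item deleted) = (5/4)·(1 − 8.60/17.66) = 0.641

α = 0.641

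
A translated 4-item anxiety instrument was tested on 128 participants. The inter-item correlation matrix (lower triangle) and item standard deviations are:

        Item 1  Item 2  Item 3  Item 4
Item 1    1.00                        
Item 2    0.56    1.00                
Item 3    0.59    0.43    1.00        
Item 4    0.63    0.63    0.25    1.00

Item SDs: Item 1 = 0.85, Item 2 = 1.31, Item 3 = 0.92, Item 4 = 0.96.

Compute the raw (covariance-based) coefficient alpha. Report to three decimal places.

α = 0.797

Σσ²ᵢ = 0.85² + 1.31² + 0.92² + 0.96² = 4.2066
Covariances σ_ij = r_ij · s_i · s_j:
  σ(Item 1,Item 2) = 0.56 × 0.85 × 1.31 = 0.6236
  σ(Item 1,Item 3) = 0.59 × 0.85 × 0.92 = 0.4614
  σ(Item 1,Item 4) = 0.63 × 0.85 × 0.96 = 0.5141
  σ(Item 2,Item 3) = 0.43 × 1.31 × 0.92 = 0.5182
  σ(Item 2,Item 4) = 0.63 × 1.31 × 0.96 = 0.7923
  σ(Item 3,Item 4) = 0.25 × 0.92 × 0.96 = 0.2208
σ²_T = Σσ²ᵢ + 2·Σσ_ij = 4.2066 + 2 × 3.1304 = 10.4674
α = (4/3)·(1 − 4.2066/10.4674) = 0.797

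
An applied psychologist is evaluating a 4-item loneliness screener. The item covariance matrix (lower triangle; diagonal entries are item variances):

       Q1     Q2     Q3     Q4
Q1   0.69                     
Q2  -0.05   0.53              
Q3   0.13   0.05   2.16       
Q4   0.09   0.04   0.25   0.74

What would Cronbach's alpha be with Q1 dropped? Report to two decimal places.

Remaining items: Q2, Q3, Q4 (k = 3).
sum of item variances = 0.53 + 2.16 + 0.74 = 3.43
σ²_total = 3.43 + 2 × 0.34 = 4.11
α (item deleted) = (3/2)·(1 − 3.43/4.11) = 0.25

α = 0.25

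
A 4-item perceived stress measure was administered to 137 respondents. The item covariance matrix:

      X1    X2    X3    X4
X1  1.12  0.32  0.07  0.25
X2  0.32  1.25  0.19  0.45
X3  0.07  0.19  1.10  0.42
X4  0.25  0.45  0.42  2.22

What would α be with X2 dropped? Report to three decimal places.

α = 0.375

Remaining items: X1, X3, X4 (k = 3).
Σσᵢ² = 1.12 + 1.10 + 2.22 = 4.44
σ²_total = 4.44 + 2 × 0.74 = 5.92
α (item deleted) = (3/2)·(1 − 4.44/5.92) = 0.375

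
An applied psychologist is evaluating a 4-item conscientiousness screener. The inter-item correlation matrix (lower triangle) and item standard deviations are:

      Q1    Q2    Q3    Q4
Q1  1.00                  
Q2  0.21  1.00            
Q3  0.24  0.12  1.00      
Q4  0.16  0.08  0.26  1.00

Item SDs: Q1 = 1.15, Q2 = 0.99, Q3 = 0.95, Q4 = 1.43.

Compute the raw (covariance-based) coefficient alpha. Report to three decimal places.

α = 0.451

Σσ²ᵢ = 1.15² + 0.99² + 0.95² + 1.43² = 5.2500
Covariances σ_ij = r_ij · s_i · s_j:
  σ(Q1,Q2) = 0.21 × 1.15 × 0.99 = 0.2391
  σ(Q1,Q3) = 0.24 × 1.15 × 0.95 = 0.2622
  σ(Q1,Q4) = 0.16 × 1.15 × 1.43 = 0.2631
  σ(Q2,Q3) = 0.12 × 0.99 × 0.95 = 0.1129
  σ(Q2,Q4) = 0.08 × 0.99 × 1.43 = 0.1133
  σ(Q3,Q4) = 0.26 × 0.95 × 1.43 = 0.3532
σ²_T = Σσ²ᵢ + 2·Σσ_ij = 5.2500 + 2 × 1.3438 = 7.9376
α = (4/3)·(1 − 5.2500/7.9376) = 0.451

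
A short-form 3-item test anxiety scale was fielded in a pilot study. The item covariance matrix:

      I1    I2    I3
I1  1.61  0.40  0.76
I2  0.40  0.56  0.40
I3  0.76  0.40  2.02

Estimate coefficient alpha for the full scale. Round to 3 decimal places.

ΣVar(i) = 1.61 + 0.56 + 2.02 = 4.19
Sum of off-diagonal covariances = 1.56
σ²_T = 4.19 + 2 × 1.56 = 7.31
α = (k/(k−1))·(1 − ΣVar(i)/σ²_T) = (3/2)·(1 − 4.19/7.31) = 0.640

coefficient alpha = 0.640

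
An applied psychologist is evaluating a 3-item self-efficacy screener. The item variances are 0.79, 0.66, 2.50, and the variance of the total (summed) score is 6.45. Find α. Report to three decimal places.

α = 0.581

ΣVar(i) = 0.79 + 0.66 + 2.50 = 3.95
α = (k/(k−1))·(1 − ΣVar(i)/Var(T)) = (3/2)·(1 − 3.95/6.45) = 0.581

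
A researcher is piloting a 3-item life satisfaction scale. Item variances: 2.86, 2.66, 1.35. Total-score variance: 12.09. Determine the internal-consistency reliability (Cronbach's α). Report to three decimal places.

sum of item variances = 2.86 + 2.66 + 1.35 = 6.87
α = (k/(k−1))·(1 − sum of item variances/Var(T)) = (3/2)·(1 − 6.87/12.09) = 0.648

α = 0.648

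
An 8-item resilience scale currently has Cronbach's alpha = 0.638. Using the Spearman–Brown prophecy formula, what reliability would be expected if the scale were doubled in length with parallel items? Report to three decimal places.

Length factor m = 2
α' = m·α / (1 + (m−1)·α)
   = 2 × 0.638 / (1 + (2 − 1) × 0.638)
   = 1.2760 / 1.6380 = 0.779

predicted reliability = 0.779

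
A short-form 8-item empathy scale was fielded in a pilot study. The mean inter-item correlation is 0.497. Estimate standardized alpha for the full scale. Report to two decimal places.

α = 0.89

Standardized α = k·r̄ / (1 + (k−1)·r̄) = 8 × 0.497 / (1 + 7 × 0.497)
  = 3.9760 / 4.4790 = 0.89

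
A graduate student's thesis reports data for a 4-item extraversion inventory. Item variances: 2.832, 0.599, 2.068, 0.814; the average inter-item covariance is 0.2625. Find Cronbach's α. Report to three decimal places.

Cronbach's α = 0.444

ΣVar(i) = 2.832 + 0.599 + 2.068 + 0.814 = 6.313
Sum of the 6 distinct covariances = 6 × 0.2625 = 1.5750
σ²_total = ΣVar(i) + 2·Σcov = 6.313 + 2 × 1.5750 = 9.4630
α = (4/3)·(1 − 6.313/9.4630) = 0.444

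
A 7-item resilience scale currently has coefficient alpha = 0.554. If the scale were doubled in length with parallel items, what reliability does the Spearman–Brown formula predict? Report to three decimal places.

predicted reliability = 0.713

Length factor m = 2
α' = m·α / (1 + (m−1)·α)
   = 2 × 0.554 / (1 + (2 − 1) × 0.554)
   = 1.1080 / 1.5540 = 0.713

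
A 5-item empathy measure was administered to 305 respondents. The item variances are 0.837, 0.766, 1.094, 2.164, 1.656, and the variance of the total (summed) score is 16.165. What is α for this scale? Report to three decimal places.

ΣVar(i) = 0.837 + 0.766 + 1.094 + 2.164 + 1.656 = 6.517
α = (k/(k−1))·(1 − ΣVar(i)/total variance) = (5/4)·(1 − 6.517/16.165) = 0.746

α = 0.746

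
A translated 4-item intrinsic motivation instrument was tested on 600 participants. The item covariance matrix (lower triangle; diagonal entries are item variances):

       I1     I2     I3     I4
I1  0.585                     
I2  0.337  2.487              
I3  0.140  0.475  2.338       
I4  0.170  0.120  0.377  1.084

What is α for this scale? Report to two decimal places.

α = 0.44

Σσ²ᵢ = 0.585 + 2.487 + 2.338 + 1.084 = 6.494
Sum of off-diagonal covariances = 1.619
total variance = 6.494 + 2 × 1.619 = 9.732
α = (k/(k−1))·(1 − Σσ²ᵢ/total variance) = (4/3)·(1 − 6.494/9.732) = 0.44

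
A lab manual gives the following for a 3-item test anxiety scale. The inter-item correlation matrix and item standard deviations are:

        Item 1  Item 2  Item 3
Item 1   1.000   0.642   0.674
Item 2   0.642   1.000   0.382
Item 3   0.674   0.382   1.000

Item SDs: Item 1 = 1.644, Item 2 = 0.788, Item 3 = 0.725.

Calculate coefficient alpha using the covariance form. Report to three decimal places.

Σσ²ᵢ = 1.644² + 0.788² + 0.725² = 3.8493
Covariances σ_ij = r_ij · s_i · s_j:
  σ(Item 1,Item 2) = 0.642 × 1.644 × 0.788 = 0.8317
  σ(Item 1,Item 3) = 0.674 × 1.644 × 0.725 = 0.8033
  σ(Item 2,Item 3) = 0.382 × 0.788 × 0.725 = 0.2182
σ²_T = Σσ²ᵢ + 2·Σσ_ij = 3.8493 + 2 × 1.8532 = 7.5557
α = (3/2)·(1 − 3.8493/7.5557) = 0.736

coefficient alpha = 0.736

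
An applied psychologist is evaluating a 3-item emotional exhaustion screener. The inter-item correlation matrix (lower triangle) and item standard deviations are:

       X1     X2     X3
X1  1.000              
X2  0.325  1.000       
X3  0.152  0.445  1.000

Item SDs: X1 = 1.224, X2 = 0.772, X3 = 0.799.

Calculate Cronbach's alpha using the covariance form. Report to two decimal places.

Σσ²ᵢ = 1.224² + 0.772² + 0.799² = 2.7326
Covariances σ_ij = r_ij · s_i · s_j:
  σ(X1,X2) = 0.325 × 1.224 × 0.772 = 0.3071
  σ(X1,X3) = 0.152 × 1.224 × 0.799 = 0.1487
  σ(X2,X3) = 0.445 × 0.772 × 0.799 = 0.2745
σ²_T = Σσ²ᵢ + 2·Σσ_ij = 2.7326 + 2 × 0.7303 = 4.1932
α = (3/2)·(1 − 2.7326/4.1932) = 0.52

α = 0.52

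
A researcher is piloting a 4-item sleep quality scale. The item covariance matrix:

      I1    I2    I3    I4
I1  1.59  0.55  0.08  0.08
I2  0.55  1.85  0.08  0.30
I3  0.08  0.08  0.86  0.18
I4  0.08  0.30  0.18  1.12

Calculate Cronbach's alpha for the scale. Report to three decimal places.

sum of item variances = 1.59 + 1.85 + 0.86 + 1.12 = 5.42
Sum of off-diagonal covariances = 1.27
total variance = 5.42 + 2 × 1.27 = 7.96
α = (k/(k−1))·(1 − sum of item variances/total variance) = (4/3)·(1 − 5.42/7.96) = 0.425

α = 0.425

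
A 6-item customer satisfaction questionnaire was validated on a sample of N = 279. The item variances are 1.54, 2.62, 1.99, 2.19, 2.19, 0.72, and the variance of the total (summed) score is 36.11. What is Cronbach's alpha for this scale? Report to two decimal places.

ΣVar(i) = 1.54 + 2.62 + 1.99 + 2.19 + 2.19 + 0.72 = 11.25
α = (k/(k−1))·(1 − ΣVar(i)/σ²_T) = (6/5)·(1 − 11.25/36.11) = 0.83

Cronbach's alpha = 0.83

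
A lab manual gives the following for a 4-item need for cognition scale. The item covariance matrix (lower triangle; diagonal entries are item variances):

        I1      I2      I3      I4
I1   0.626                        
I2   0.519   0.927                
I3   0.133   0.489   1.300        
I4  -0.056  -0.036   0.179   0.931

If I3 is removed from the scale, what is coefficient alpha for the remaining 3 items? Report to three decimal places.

Remaining items: I1, I2, I4 (k = 3).
ΣVar(i) = 0.626 + 0.927 + 0.931 = 2.484
Var(T) = 2.484 + 2 × 0.427 = 3.338
α (item deleted) = (3/2)·(1 − 2.484/3.338) = 0.384

α = 0.384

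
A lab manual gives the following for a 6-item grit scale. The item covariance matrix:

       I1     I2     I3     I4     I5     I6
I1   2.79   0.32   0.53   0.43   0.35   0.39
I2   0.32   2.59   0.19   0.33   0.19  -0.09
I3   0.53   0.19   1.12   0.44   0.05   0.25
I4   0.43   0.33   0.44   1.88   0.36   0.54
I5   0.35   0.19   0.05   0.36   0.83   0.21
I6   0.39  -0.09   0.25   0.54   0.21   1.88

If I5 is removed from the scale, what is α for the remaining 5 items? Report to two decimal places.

α = 0.49

Remaining items: I1, I2, I3, I4, I6 (k = 5).
sum of item variances = 2.79 + 2.59 + 1.12 + 1.88 + 1.88 = 10.26
total variance = 10.26 + 2 × 3.33 = 16.92
α (item deleted) = (5/4)·(1 − 10.26/16.92) = 0.49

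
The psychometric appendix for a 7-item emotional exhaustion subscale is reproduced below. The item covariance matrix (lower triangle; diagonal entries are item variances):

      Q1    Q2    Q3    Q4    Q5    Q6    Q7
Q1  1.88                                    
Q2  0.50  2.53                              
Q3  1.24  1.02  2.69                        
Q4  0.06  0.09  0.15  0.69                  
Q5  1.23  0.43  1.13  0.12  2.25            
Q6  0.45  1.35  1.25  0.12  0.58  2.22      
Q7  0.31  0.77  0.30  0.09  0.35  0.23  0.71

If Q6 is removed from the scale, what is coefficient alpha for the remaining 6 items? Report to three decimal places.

Remaining items: Q1, Q2, Q3, Q4, Q5, Q7 (k = 6).
ΣVar(i) = 1.88 + 2.53 + 2.69 + 0.69 + 2.25 + 0.71 = 10.75
total variance = 10.75 + 2 × 7.79 = 26.33
α (item deleted) = (6/5)·(1 − 10.75/26.33) = 0.710

coefficient alpha = 0.710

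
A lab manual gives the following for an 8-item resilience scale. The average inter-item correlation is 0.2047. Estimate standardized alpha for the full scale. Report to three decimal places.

Standardized α = k·r̄ / (1 + (k−1)·r̄) = 8 × 0.2047 / (1 + 7 × 0.2047)
  = 1.6376 / 2.4329 = 0.673

α = 0.673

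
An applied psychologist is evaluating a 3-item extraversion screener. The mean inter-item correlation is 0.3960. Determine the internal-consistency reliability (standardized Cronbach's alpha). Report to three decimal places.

standardized Cronbach's alpha = 0.663

Standardized α = k·r̄ / (1 + (k−1)·r̄) = 3 × 0.3960 / (1 + 2 × 0.3960)
  = 1.1880 / 1.7920 = 0.663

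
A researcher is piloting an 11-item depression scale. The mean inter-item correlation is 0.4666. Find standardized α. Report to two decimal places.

Standardized α = k·r̄ / (1 + (k−1)·r̄) = 11 × 0.4666 / (1 + 10 × 0.4666)
  = 5.1326 / 5.6660 = 0.91

standardized α = 0.91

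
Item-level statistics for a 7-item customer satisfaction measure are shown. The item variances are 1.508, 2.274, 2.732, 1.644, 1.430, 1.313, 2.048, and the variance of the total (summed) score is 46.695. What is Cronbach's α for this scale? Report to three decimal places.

Cronbach's α = 0.843

Σσᵢ² = 1.508 + 2.274 + 2.732 + 1.644 + 1.430 + 1.313 + 2.048 = 12.949
α = (k/(k−1))·(1 − Σσᵢ²/σ²_T) = (7/6)·(1 − 12.949/46.695) = 0.843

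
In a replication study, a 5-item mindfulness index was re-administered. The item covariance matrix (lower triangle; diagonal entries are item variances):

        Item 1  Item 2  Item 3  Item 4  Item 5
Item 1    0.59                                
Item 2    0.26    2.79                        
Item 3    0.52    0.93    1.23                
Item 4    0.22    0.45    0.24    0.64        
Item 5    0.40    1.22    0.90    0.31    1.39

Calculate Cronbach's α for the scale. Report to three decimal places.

α = 0.777

ΣVar(i) = 0.59 + 2.79 + 1.23 + 0.64 + 1.39 = 6.64
Sum of the distinct covariances = 5.45
σ²_T = 6.64 + 2 × 5.45 = 17.54
α = (k/(k−1))·(1 − ΣVar(i)/σ²_T) = (5/4)·(1 − 6.64/17.54) = 0.777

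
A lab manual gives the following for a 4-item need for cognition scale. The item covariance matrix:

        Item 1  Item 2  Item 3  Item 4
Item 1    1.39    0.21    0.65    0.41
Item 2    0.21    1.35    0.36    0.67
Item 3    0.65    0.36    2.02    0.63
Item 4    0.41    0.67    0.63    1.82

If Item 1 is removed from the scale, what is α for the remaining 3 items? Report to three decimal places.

α = 0.585

Remaining items: Item 2, Item 3, Item 4 (k = 3).
Σσ²ᵢ = 1.35 + 2.02 + 1.82 = 5.19
total variance = 5.19 + 2 × 1.66 = 8.51
α (item deleted) = (3/2)·(1 − 5.19/8.51) = 0.585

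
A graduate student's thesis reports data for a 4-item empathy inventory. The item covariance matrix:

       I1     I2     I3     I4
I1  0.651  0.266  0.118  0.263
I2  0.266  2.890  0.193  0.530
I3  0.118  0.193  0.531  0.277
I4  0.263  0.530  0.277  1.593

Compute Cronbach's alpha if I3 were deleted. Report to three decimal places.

Remaining items: I1, I2, I4 (k = 3).
ΣVar(i) = 0.651 + 2.890 + 1.593 = 5.134
σ²_total = 5.134 + 2 × 1.059 = 7.252
α (item deleted) = (3/2)·(1 − 5.134/7.252) = 0.438

Cronbach's alpha = 0.438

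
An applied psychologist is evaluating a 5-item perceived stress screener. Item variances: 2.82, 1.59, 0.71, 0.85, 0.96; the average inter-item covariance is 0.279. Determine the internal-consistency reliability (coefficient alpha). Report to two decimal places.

ΣVar(i) = 2.82 + 1.59 + 0.71 + 0.85 + 0.96 = 6.93
Sum of the 10 distinct covariances = 10 × 0.279 = 2.790
σ²_total = ΣVar(i) + 2·Σcov = 6.93 + 2 × 2.790 = 12.510
α = (5/4)·(1 − 6.93/12.510) = 0.56

coefficient alpha = 0.56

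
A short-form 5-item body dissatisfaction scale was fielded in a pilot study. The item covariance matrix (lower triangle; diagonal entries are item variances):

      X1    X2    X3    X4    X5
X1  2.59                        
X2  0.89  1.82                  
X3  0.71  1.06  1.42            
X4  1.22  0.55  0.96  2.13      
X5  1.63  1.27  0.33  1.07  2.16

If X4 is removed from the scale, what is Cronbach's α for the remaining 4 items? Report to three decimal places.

Cronbach's α = 0.794

Remaining items: X1, X2, X3, X5 (k = 4).
Σσ²ᵢ = 2.59 + 1.82 + 1.42 + 2.16 = 7.99
total variance = 7.99 + 2 × 5.89 = 19.77
α (item deleted) = (4/3)·(1 − 7.99/19.77) = 0.794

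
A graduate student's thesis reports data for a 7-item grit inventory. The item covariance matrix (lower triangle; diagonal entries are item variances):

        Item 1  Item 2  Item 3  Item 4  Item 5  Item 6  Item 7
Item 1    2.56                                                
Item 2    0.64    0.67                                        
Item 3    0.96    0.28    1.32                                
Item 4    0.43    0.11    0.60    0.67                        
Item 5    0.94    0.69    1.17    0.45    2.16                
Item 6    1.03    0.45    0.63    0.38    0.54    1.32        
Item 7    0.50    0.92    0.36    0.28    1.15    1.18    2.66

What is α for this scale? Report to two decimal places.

α = 0.82

Σσ²ᵢ = 2.56 + 0.67 + 1.32 + 0.67 + 2.16 + 1.32 + 2.66 = 11.36
Sum of off-diagonal covariances = 13.69
Var(T) = 11.36 + 2 × 13.69 = 38.74
α = (k/(k−1))·(1 − Σσ²ᵢ/Var(T)) = (7/6)·(1 − 11.36/38.74) = 0.82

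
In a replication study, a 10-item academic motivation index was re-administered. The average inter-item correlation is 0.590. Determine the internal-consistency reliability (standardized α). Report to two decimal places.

standardized α = 0.94

Standardized α = k·r̄ / (1 + (k−1)·r̄) = 10 × 0.590 / (1 + 9 × 0.590)
  = 5.9000 / 6.3100 = 0.94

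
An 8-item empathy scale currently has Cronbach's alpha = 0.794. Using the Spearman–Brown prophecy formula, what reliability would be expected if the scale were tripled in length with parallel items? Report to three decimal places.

Length factor m = 3
α' = m·α / (1 + (m−1)·α)
   = 3 × 0.794 / (1 + (3 − 1) × 0.794)
   = 2.3820 / 2.5880 = 0.920

predicted reliability = 0.920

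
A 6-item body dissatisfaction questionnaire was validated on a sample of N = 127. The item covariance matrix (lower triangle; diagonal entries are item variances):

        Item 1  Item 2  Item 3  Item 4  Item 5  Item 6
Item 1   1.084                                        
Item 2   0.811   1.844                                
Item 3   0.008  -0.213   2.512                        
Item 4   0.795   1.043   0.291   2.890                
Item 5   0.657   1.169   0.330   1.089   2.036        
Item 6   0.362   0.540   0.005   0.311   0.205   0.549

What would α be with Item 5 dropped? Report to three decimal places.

Remaining items: Item 1, Item 2, Item 3, Item 4, Item 6 (k = 5).
Σσ²ᵢ = 1.084 + 1.844 + 2.512 + 2.890 + 0.549 = 8.879
Var(T) = 8.879 + 2 × 3.953 = 16.785
α (item deleted) = (5/4)·(1 − 8.879/16.785) = 0.589

α = 0.589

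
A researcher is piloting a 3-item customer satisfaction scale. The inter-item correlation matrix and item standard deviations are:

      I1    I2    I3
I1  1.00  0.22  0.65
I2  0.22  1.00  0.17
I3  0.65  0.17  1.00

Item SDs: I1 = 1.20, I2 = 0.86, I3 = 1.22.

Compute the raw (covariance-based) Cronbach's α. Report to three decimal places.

Σσ²ᵢ = 1.20² + 0.86² + 1.22² = 3.6680
Covariances σ_ij = r_ij · s_i · s_j:
  σ(I1,I2) = 0.22 × 1.20 × 0.86 = 0.2270
  σ(I1,I3) = 0.65 × 1.20 × 1.22 = 0.9516
  σ(I2,I3) = 0.17 × 0.86 × 1.22 = 0.1784
σ²_T = Σσ²ᵢ + 2·Σσ_ij = 3.6680 + 2 × 1.3570 = 6.3820
α = (3/2)·(1 − 3.6680/6.3820) = 0.638

α = 0.638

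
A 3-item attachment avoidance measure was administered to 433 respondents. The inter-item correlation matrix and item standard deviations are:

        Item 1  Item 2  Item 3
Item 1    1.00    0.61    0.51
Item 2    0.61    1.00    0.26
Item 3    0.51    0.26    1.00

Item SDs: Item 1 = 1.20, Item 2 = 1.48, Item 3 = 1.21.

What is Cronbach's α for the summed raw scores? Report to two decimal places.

Σσ²ᵢ = 1.20² + 1.48² + 1.21² = 5.0945
Covariances σ_ij = r_ij · s_i · s_j:
  σ(Item 1,Item 2) = 0.61 × 1.20 × 1.48 = 1.0834
  σ(Item 1,Item 3) = 0.51 × 1.20 × 1.21 = 0.7405
  σ(Item 2,Item 3) = 0.26 × 1.48 × 1.21 = 0.4656
σ²_T = Σσ²ᵢ + 2·Σσ_ij = 5.0945 + 2 × 2.2895 = 9.6735
α = (3/2)·(1 − 5.0945/9.6735) = 0.71

Cronbach's α = 0.71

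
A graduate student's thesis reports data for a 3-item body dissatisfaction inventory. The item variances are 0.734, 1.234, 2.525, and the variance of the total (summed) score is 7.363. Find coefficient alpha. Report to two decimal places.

Σσᵢ² = 0.734 + 1.234 + 2.525 = 4.493
α = (k/(k−1))·(1 − Σσᵢ²/total variance) = (3/2)·(1 − 4.493/7.363) = 0.58

coefficient alpha = 0.58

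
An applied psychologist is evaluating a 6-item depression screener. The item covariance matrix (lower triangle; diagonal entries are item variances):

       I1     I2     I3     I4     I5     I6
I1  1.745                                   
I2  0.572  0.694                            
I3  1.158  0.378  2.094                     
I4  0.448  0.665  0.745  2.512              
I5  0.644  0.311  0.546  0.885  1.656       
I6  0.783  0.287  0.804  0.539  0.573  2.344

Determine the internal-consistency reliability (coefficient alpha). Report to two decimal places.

Σσᵢ² = 1.745 + 0.694 + 2.094 + 2.512 + 1.656 + 2.344 = 11.045
Sum of the distinct covariances = 9.338
σ²_total = 11.045 + 2 × 9.338 = 29.721
α = (k/(k−1))·(1 − Σσᵢ²/σ²_total) = (6/5)·(1 − 11.045/29.721) = 0.75

α = 0.75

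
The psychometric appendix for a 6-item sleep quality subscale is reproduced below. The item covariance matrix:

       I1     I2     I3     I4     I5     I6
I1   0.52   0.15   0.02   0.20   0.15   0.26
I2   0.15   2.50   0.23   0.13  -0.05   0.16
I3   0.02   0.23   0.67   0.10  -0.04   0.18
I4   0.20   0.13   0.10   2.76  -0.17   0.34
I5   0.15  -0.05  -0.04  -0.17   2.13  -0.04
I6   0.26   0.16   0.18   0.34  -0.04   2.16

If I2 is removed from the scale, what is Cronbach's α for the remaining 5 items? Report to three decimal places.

Remaining items: I1, I3, I4, I5, I6 (k = 5).
Σσ²ᵢ = 0.52 + 0.67 + 2.76 + 2.13 + 2.16 = 8.24
σ²_T = 8.24 + 2 × 1.00 = 10.24
α (item deleted) = (5/4)·(1 − 8.24/10.24) = 0.244

α = 0.244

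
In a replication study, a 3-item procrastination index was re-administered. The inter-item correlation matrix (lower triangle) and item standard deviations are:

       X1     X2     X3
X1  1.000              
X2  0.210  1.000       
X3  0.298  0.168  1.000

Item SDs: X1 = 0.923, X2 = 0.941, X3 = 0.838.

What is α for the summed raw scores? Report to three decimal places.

α = 0.463

Σσ²ᵢ = 0.923² + 0.941² + 0.838² = 2.4397
Covariances σ_ij = r_ij · s_i · s_j:
  σ(X1,X2) = 0.210 × 0.923 × 0.941 = 0.1824
  σ(X1,X3) = 0.298 × 0.923 × 0.838 = 0.2305
  σ(X2,X3) = 0.168 × 0.941 × 0.838 = 0.1325
σ²_T = Σσ²ᵢ + 2·Σσ_ij = 2.4397 + 2 × 0.5454 = 3.5305
α = (3/2)·(1 − 2.4397/3.5305) = 0.463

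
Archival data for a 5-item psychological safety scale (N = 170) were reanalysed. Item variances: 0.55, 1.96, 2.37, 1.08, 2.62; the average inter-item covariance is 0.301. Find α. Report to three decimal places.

α = 0.515

Σσᵢ² = 0.55 + 1.96 + 2.37 + 1.08 + 2.62 = 8.58
Sum of the 10 distinct covariances = 10 × 0.301 = 3.010
Var(T) = Σσᵢ² + 2·Σcov = 8.58 + 2 × 3.010 = 14.600
α = (5/4)·(1 − 8.58/14.600) = 0.515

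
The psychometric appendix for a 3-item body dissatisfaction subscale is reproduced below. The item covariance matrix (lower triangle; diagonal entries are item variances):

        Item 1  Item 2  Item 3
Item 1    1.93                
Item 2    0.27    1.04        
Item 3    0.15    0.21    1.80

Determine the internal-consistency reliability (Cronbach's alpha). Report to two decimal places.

Σσ²ᵢ = 1.93 + 1.04 + 1.80 = 4.77
Sum of the distinct covariances = 0.63
σ²_T = 4.77 + 2 × 0.63 = 6.03
α = (k/(k−1))·(1 − Σσ²ᵢ/σ²_T) = (3/2)·(1 − 4.77/6.03) = 0.31

α = 0.31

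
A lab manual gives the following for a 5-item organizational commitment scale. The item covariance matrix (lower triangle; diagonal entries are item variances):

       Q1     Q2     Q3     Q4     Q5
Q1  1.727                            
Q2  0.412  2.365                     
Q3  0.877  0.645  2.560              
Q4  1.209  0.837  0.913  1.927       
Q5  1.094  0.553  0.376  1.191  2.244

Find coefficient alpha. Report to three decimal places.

α = 0.750

ΣVar(i) = 1.727 + 2.365 + 2.560 + 1.927 + 2.244 = 10.823
Sum of the distinct covariances = 8.107
σ²_total = 10.823 + 2 × 8.107 = 27.037
α = (k/(k−1))·(1 − ΣVar(i)/σ²_total) = (5/4)·(1 − 10.823/27.037) = 0.750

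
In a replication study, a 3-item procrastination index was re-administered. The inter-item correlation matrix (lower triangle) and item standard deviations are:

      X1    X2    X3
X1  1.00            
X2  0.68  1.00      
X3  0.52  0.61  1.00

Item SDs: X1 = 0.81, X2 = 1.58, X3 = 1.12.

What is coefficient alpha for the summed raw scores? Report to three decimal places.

Σσ²ᵢ = 0.81² + 1.58² + 1.12² = 4.4069
Covariances σ_ij = r_ij · s_i · s_j:
  σ(X1,X2) = 0.68 × 0.81 × 1.58 = 0.8703
  σ(X1,X3) = 0.52 × 0.81 × 1.12 = 0.4717
  σ(X2,X3) = 0.61 × 1.58 × 1.12 = 1.0795
σ²_T = Σσ²ᵢ + 2·Σσ_ij = 4.4069 + 2 × 2.4215 = 9.2499
α = (3/2)·(1 − 4.4069/9.2499) = 0.785

α = 0.785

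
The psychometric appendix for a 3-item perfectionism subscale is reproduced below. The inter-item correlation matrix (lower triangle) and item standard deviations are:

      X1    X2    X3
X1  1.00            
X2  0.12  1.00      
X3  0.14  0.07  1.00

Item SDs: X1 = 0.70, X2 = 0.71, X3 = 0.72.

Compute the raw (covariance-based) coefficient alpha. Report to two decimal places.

Σσ²ᵢ = 0.70² + 0.71² + 0.72² = 1.5125
Covariances σ_ij = r_ij · s_i · s_j:
  σ(X1,X2) = 0.12 × 0.70 × 0.71 = 0.0596
  σ(X1,X3) = 0.14 × 0.70 × 0.72 = 0.0706
  σ(X2,X3) = 0.07 × 0.71 × 0.72 = 0.0358
σ²_T = Σσ²ᵢ + 2·Σσ_ij = 1.5125 + 2 × 0.1660 = 1.8445
α = (3/2)·(1 − 1.5125/1.8445) = 0.27

coefficient alpha = 0.27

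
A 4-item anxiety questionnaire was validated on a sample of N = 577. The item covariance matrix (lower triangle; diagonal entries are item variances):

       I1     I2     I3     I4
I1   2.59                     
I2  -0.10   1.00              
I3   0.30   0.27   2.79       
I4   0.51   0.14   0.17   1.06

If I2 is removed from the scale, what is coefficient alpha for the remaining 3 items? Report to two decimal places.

coefficient alpha = 0.35

Remaining items: I1, I3, I4 (k = 3).
ΣVar(i) = 2.59 + 2.79 + 1.06 = 6.44
Var(T) = 6.44 + 2 × 0.98 = 8.40
α (item deleted) = (3/2)·(1 − 6.44/8.40) = 0.35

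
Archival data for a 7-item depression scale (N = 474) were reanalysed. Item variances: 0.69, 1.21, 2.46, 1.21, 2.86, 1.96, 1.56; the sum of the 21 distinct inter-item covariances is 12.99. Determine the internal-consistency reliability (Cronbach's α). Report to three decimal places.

sum of item variances = 0.69 + 1.21 + 2.46 + 1.21 + 2.86 + 1.96 + 1.56 = 11.95
Sum of distinct covariances = 12.99
σ²_total = sum of item variances + 2·Σcov = 11.95 + 2 × 12.99 = 37.93
α = (7/6)·(1 − 11.95/37.93) = 0.799

Cronbach's α = 0.799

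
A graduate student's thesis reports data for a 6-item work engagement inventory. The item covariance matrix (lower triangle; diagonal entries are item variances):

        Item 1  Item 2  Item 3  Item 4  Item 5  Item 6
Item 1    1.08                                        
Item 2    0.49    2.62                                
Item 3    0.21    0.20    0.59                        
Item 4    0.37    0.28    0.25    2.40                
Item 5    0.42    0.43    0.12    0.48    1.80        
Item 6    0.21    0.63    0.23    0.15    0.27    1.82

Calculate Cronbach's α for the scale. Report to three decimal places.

α = 0.575

sum of item variances = 1.08 + 2.62 + 0.59 + 2.40 + 1.80 + 1.82 = 10.31
Σ_{i<j} σ_ij = 4.74
σ²_total = 10.31 + 2 × 4.74 = 19.79
α = (k/(k−1))·(1 − sum of item variances/σ²_total) = (6/5)·(1 − 10.31/19.79) = 0.575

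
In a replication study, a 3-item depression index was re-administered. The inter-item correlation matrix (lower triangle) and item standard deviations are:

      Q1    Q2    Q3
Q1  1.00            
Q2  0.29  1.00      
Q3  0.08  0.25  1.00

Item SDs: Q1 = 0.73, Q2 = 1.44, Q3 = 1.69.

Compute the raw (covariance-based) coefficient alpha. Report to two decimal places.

Σσ²ᵢ = 0.73² + 1.44² + 1.69² = 5.4626
Covariances σ_ij = r_ij · s_i · s_j:
  σ(Q1,Q2) = 0.29 × 0.73 × 1.44 = 0.3048
  σ(Q1,Q3) = 0.08 × 0.73 × 1.69 = 0.0987
  σ(Q2,Q3) = 0.25 × 1.44 × 1.69 = 0.6084
σ²_T = Σσ²ᵢ + 2·Σσ_ij = 5.4626 + 2 × 1.0119 = 7.4864
α = (3/2)·(1 − 5.4626/7.4864) = 0.41

α = 0.41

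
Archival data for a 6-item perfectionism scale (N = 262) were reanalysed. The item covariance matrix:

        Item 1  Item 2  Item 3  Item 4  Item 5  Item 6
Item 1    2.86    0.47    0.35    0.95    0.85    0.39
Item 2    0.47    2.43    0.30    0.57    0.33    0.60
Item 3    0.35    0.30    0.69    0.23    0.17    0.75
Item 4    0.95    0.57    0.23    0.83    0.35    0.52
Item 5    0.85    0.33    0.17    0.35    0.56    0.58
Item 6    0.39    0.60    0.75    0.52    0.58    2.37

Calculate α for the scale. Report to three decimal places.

ΣVar(i) = 2.86 + 2.43 + 0.69 + 0.83 + 0.56 + 2.37 = 9.74
Σ_{i<j} σ_ij = 7.41
total variance = 9.74 + 2 × 7.41 = 24.56
α = (k/(k−1))·(1 − ΣVar(i)/total variance) = (6/5)·(1 − 9.74/24.56) = 0.724

α = 0.724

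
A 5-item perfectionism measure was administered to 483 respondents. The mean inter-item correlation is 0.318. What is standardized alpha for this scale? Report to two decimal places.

α = 0.70

Standardized α = k·r̄ / (1 + (k−1)·r̄) = 5 × 0.318 / (1 + 4 × 0.318)
  = 1.5900 / 2.2720 = 0.70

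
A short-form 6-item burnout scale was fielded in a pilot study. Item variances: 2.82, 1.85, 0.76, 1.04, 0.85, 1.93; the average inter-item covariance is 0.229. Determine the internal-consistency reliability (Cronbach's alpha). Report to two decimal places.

Cronbach's alpha = 0.51

sum of item variances = 2.82 + 1.85 + 0.76 + 1.04 + 0.85 + 1.93 = 9.25
Sum of the 15 distinct covariances = 15 × 0.229 = 3.435
σ²_total = sum of item variances + 2·Σcov = 9.25 + 2 × 3.435 = 16.120
α = (6/5)·(1 − 9.25/16.120) = 0.51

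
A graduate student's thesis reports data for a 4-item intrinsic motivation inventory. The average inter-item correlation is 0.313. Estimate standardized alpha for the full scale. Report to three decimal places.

Standardized α = k·r̄ / (1 + (k−1)·r̄) = 4 × 0.313 / (1 + 3 × 0.313)
  = 1.2520 / 1.9390 = 0.646

standardized alpha = 0.646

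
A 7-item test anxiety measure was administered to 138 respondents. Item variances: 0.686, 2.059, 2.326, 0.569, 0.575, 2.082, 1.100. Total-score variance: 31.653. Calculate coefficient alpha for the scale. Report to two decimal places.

sum of item variances = 0.686 + 2.059 + 2.326 + 0.569 + 0.575 + 2.082 + 1.100 = 9.397
α = (k/(k−1))·(1 − sum of item variances/total variance) = (7/6)·(1 − 9.397/31.653) = 0.82

coefficient alpha = 0.82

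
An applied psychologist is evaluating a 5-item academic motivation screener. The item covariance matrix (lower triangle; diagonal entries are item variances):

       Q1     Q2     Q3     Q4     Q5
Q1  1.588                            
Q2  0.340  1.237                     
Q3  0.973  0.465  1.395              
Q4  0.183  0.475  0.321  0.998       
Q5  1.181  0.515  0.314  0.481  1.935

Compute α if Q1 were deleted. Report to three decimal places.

Remaining items: Q2, Q3, Q4, Q5 (k = 4).
Σσ²ᵢ = 1.237 + 1.395 + 0.998 + 1.935 = 5.565
σ²_T = 5.565 + 2 × 2.571 = 10.707
α (item deleted) = (4/3)·(1 − 5.565/10.707) = 0.640

α = 0.640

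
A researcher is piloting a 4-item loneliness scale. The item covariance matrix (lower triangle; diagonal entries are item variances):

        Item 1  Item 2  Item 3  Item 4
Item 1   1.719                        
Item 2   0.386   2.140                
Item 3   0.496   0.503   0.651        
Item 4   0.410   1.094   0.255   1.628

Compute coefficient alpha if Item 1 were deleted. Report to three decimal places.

coefficient alpha = 0.684

Remaining items: Item 2, Item 3, Item 4 (k = 3).
Σσ²ᵢ = 2.140 + 0.651 + 1.628 = 4.419
Var(T) = 4.419 + 2 × 1.852 = 8.123
α (item deleted) = (3/2)·(1 − 4.419/8.123) = 0.684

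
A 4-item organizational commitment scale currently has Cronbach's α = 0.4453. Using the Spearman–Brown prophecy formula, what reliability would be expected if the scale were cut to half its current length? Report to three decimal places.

Length factor m = 1/2
α' = m·α / (1 − (1−m)·α)
   = 1/2 × 0.4453 / (1 − (1 − 1/2) × 0.4453)
   = 0.2226 / 0.7773 = 0.286

predicted reliability = 0.286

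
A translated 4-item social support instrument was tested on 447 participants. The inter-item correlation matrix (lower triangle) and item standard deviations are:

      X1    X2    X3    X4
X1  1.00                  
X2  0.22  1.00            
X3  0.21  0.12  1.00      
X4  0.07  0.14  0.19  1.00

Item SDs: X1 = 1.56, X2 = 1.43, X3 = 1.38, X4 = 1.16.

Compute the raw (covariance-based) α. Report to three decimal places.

α = 0.431

Σσ²ᵢ = 1.56² + 1.43² + 1.38² + 1.16² = 7.7285
Covariances σ_ij = r_ij · s_i · s_j:
  σ(X1,X2) = 0.22 × 1.56 × 1.43 = 0.4908
  σ(X1,X3) = 0.21 × 1.56 × 1.38 = 0.4521
  σ(X1,X4) = 0.07 × 1.56 × 1.16 = 0.1267
  σ(X2,X3) = 0.12 × 1.43 × 1.38 = 0.2368
  σ(X2,X4) = 0.14 × 1.43 × 1.16 = 0.2322
  σ(X3,X4) = 0.19 × 1.38 × 1.16 = 0.3042
σ²_T = Σσ²ᵢ + 2·Σσ_ij = 7.7285 + 2 × 1.8428 = 11.4141
α = (4/3)·(1 − 7.7285/11.4141) = 0.431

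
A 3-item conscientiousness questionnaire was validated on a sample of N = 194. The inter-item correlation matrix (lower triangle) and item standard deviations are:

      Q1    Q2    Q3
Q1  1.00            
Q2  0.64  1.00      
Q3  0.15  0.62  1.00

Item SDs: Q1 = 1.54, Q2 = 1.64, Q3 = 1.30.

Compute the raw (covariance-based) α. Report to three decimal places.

α = 0.734

Σσ²ᵢ = 1.54² + 1.64² + 1.30² = 6.7512
Covariances σ_ij = r_ij · s_i · s_j:
  σ(Q1,Q2) = 0.64 × 1.54 × 1.64 = 1.6164
  σ(Q1,Q3) = 0.15 × 1.54 × 1.30 = 0.3003
  σ(Q2,Q3) = 0.62 × 1.64 × 1.30 = 1.3218
σ²_T = Σσ²ᵢ + 2·Σσ_ij = 6.7512 + 2 × 3.2385 = 13.2282
α = (3/2)·(1 − 6.7512/13.2282) = 0.734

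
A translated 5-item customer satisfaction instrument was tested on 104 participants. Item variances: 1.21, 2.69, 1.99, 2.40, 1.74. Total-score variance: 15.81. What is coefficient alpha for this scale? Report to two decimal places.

Σσ²ᵢ = 1.21 + 2.69 + 1.99 + 2.40 + 1.74 = 10.03
α = (k/(k−1))·(1 − Σσ²ᵢ/Var(T)) = (5/4)·(1 − 10.03/15.81) = 0.46

coefficient alpha = 0.46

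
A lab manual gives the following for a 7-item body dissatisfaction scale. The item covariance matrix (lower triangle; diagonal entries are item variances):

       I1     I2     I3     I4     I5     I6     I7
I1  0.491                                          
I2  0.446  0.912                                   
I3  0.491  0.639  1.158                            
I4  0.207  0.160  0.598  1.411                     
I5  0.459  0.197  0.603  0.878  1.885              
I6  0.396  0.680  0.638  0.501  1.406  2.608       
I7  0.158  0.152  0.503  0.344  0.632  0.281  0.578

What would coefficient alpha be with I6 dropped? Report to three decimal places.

Remaining items: I1, I2, I3, I4, I5, I7 (k = 6).
Σσᵢ² = 0.491 + 0.912 + 1.158 + 1.411 + 1.885 + 0.578 = 6.435
Var(T) = 6.435 + 2 × 6.467 = 19.369
α (item deleted) = (6/5)·(1 − 6.435/19.369) = 0.801

α = 0.801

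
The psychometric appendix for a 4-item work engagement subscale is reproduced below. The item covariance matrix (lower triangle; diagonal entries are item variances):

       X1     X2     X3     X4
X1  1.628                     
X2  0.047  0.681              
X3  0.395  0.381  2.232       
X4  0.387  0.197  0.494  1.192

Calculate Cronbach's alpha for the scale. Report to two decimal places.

Σσᵢ² = 1.628 + 0.681 + 2.232 + 1.192 = 5.733
Sum of the distinct covariances = 1.901
Var(T) = 5.733 + 2 × 1.901 = 9.535
α = (k/(k−1))·(1 − Σσᵢ²/Var(T)) = (4/3)·(1 − 5.733/9.535) = 0.53

α = 0.53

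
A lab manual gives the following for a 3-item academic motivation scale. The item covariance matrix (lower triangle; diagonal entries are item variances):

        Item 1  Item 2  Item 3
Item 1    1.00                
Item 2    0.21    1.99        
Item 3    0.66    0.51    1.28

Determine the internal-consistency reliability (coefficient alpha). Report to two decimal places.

coefficient alpha = 0.59

Σσᵢ² = 1.00 + 1.99 + 1.28 = 4.27
Sum of off-diagonal covariances = 1.38
Var(T) = 4.27 + 2 × 1.38 = 7.03
α = (k/(k−1))·(1 − Σσᵢ²/Var(T)) = (3/2)·(1 − 4.27/7.03) = 0.59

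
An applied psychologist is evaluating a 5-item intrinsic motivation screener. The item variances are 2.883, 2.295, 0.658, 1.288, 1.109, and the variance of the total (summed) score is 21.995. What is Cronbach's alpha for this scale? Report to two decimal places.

α = 0.78

Σσ²ᵢ = 2.883 + 2.295 + 0.658 + 1.288 + 1.109 = 8.233
α = (k/(k−1))·(1 − Σσ²ᵢ/σ²_total) = (5/4)·(1 − 8.233/21.995) = 0.78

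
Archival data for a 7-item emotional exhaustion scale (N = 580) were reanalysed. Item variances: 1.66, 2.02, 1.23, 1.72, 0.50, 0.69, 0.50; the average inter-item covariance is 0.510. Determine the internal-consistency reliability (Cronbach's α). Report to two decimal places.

ΣVar(i) = 1.66 + 2.02 + 1.23 + 1.72 + 0.50 + 0.69 + 0.50 = 8.32
Sum of the 21 distinct covariances = 21 × 0.510 = 10.710
σ²_total = ΣVar(i) + 2·Σcov = 8.32 + 2 × 10.710 = 29.740
α = (7/6)·(1 − 8.32/29.740) = 0.84

α = 0.84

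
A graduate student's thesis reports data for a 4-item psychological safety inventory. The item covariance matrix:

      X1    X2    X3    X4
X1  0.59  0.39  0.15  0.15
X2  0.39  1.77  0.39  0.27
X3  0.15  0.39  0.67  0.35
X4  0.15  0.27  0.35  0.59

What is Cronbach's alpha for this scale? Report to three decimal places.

Cronbach's alpha = 0.646

sum of item variances = 0.59 + 1.77 + 0.67 + 0.59 = 3.62
Sum of the distinct covariances = 1.70
σ²_total = 3.62 + 2 × 1.70 = 7.02
α = (k/(k−1))·(1 − sum of item variances/σ²_total) = (4/3)·(1 − 3.62/7.02) = 0.646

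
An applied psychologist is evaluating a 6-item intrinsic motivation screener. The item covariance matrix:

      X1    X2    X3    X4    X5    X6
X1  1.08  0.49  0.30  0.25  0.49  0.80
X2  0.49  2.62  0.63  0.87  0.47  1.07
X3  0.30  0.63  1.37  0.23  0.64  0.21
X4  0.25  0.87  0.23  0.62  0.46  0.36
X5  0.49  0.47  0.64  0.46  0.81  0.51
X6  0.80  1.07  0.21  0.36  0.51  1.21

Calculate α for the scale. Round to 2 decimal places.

sum of item variances = 1.08 + 2.62 + 1.37 + 0.62 + 0.81 + 1.21 = 7.71
Sum of the distinct covariances = 7.78
σ²_total = 7.71 + 2 × 7.78 = 23.27
α = (k/(k−1))·(1 − sum of item variances/σ²_total) = (6/5)·(1 − 7.71/23.27) = 0.80

α = 0.80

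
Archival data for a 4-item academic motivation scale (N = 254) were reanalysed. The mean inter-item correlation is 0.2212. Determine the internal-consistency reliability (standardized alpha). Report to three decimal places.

Standardized α = k·r̄ / (1 + (k−1)·r̄) = 4 × 0.2212 / (1 + 3 × 0.2212)
  = 0.8848 / 1.6636 = 0.532

standardized alpha = 0.532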